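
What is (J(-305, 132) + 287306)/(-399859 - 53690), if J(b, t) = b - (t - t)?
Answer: -95667/151183 ≈ -0.63279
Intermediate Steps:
J(b, t) = b (J(b, t) = b - 1*0 = b + 0 = b)
(J(-305, 132) + 287306)/(-399859 - 53690) = (-305 + 287306)/(-399859 - 53690) = 287001/(-453549) = 287001*(-1/453549) = -95667/151183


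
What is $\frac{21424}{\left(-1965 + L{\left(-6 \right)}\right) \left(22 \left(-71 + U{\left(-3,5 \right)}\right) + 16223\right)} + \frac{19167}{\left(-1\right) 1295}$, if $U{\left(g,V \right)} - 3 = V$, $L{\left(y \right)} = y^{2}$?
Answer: $- \frac{14826980183}{1001720055} \approx -14.802$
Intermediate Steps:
$U{\left(g,V \right)} = 3 + V$
$\frac{21424}{\left(-1965 + L{\left(-6 \right)}\right) \left(22 \left(-71 + U{\left(-3,5 \right)}\right) + 16223\right)} + \frac{19167}{\left(-1\right) 1295} = \frac{21424}{\left(-1965 + \left(-6\right)^{2}\right) \left(22 \left(-71 + \left(3 + 5\right)\right) + 16223\right)} + \frac{19167}{\left(-1\right) 1295} = \frac{21424}{\left(-1965 + 36\right) \left(22 \left(-71 + 8\right) + 16223\right)} + \frac{19167}{-1295} = \frac{21424}{\left(-1929\right) \left(22 \left(-63\right) + 16223\right)} + 19167 \left(- \frac{1}{1295}\right) = \frac{21424}{\left(-1929\right) \left(-1386 + 16223\right)} - \frac{19167}{1295} = \frac{21424}{\left(-1929\right) 14837} - \frac{19167}{1295} = \frac{21424}{-28620573} - \frac{19167}{1295} = 21424 \left(- \frac{1}{28620573}\right) - \frac{19167}{1295} = - \frac{21424}{28620573} - \frac{19167}{1295} = - \frac{14826980183}{1001720055}$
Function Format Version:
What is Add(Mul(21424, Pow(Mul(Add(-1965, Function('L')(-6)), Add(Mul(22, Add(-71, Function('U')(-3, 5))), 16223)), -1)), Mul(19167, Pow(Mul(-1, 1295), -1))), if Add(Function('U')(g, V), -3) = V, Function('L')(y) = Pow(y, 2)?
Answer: Rational(-14826980183, 1001720055) ≈ -14.802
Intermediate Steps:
Function('U')(g, V) = Add(3, V)
Add(Mul(21424, Pow(Mul(Add(-1965, Function('L')(-6)), Add(Mul(22, Add(-71, Function('U')(-3, 5))), 16223)), -1)), Mul(19167, Pow(Mul(-1, 1295), -1))) = Add(Mul(21424, Pow(Mul(Add(-1965, Pow(-6, 2)), Add(Mul(22, Add(-71, Add(3, 5))), 16223)), -1)), Mul(19167, Pow(Mul(-1, 1295), -1))) = Add(Mul(21424, Pow(Mul(Add(-1965, 36), Add(Mul(22, Add(-71, 8)), 16223)), -1)), Mul(19167, Pow(-1295, -1))) = Add(Mul(21424, Pow(Mul(-1929, Add(Mul(22, -63), 16223)), -1)), Mul(19167, Rational(-1, 1295))) = Add(Mul(21424, Pow(Mul(-1929, Add(-1386, 16223)), -1)), Rational(-19167, 1295)) = Add(Mul(21424, Pow(Mul(-1929, 14837), -1)), Rational(-19167, 1295)) = Add(Mul(21424, Pow(-28620573, -1)), Rational(-19167, 1295)) = Add(Mul(21424, Rational(-1, 28620573)), Rational(-19167, 1295)) = Add(Rational(-21424, 28620573), Rational(-19167, 1295)) = Rational(-14826980183, 1001720055)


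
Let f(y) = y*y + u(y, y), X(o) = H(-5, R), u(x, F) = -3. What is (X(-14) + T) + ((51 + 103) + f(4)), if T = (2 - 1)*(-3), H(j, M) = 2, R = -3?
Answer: 166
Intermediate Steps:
X(o) = 2
f(y) = -3 + y² (f(y) = y*y - 3 = y² - 3 = -3 + y²)
T = -3 (T = 1*(-3) = -3)
(X(-14) + T) + ((51 + 103) + f(4)) = (2 - 3) + ((51 + 103) + (-3 + 4²)) = -1 + (154 + (-3 + 16)) = -1 + (154 + 13) = -1 + 167 = 166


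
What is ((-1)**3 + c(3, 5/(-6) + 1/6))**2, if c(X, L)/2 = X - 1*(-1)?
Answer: 49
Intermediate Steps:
c(X, L) = 2 + 2*X (c(X, L) = 2*(X - 1*(-1)) = 2*(X + 1) = 2*(1 + X) = 2 + 2*X)
((-1)**3 + c(3, 5/(-6) + 1/6))**2 = ((-1)**3 + (2 + 2*3))**2 = (-1 + (2 + 6))**2 = (-1 + 8)**2 = 7**2 = 49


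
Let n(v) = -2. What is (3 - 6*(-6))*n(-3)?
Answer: -78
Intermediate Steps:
(3 - 6*(-6))*n(-3) = (3 - 6*(-6))*(-2) = (3 + 36)*(-2) = 39*(-2) = -78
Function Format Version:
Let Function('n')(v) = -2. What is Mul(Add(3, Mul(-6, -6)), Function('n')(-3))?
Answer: -78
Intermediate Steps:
Mul(Add(3, Mul(-6, -6)), Function('n')(-3)) = Mul(Add(3, Mul(-6, -6)), -2) = Mul(Add(3, 36), -2) = Mul(39, -2) = -78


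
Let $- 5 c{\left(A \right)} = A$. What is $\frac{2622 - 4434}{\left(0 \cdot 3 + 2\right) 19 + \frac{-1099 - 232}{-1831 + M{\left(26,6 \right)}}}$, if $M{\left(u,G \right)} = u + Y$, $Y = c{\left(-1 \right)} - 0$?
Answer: $- \frac{16351488}{349567} \approx -46.776$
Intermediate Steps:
$c{\left(A \right)} = - \frac{A}{5}$
$Y = \frac{1}{5}$ ($Y = \left(- \frac{1}{5}\right) \left(-1\right) - 0 = \frac{1}{5} + 0 = \frac{1}{5} \approx 0.2$)
$M{\left(u,G \right)} = \frac{1}{5} + u$ ($M{\left(u,G \right)} = u + \frac{1}{5} = \frac{1}{5} + u$)
$\frac{2622 - 4434}{\left(0 \cdot 3 + 2\right) 19 + \frac{-1099 - 232}{-1831 + M{\left(26,6 \right)}}} = \frac{2622 - 4434}{\left(0 \cdot 3 + 2\right) 19 + \frac{-1099 - 232}{-1831 + \left(\frac{1}{5} + 26\right)}} = - \frac{1812}{\left(0 + 2\right) 19 - \frac{1331}{-1831 + \frac{131}{5}}} = - \frac{1812}{2 \cdot 19 - \frac{1331}{- \frac{9024}{5}}} = - \frac{1812}{38 - - \frac{6655}{9024}} = - \frac{1812}{38 + \frac{6655}{9024}} = - \frac{1812}{\frac{349567}{9024}} = \left(-1812\right) \frac{9024}{349567} = - \frac{16351488}{349567}$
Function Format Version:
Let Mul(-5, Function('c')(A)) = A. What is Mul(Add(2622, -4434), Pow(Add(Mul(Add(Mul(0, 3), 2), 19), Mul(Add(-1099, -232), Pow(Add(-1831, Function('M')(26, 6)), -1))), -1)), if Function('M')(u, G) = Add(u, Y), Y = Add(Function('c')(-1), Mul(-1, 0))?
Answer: Rational(-16351488, 349567) ≈ -46.776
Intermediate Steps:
Function('c')(A) = Mul(Rational(-1, 5), A)
Y = Rational(1, 5) (Y = Add(Mul(Rational(-1, 5), -1), Mul(-1, 0)) = Add(Rational(1, 5), 0) = Rational(1, 5) ≈ 0.20000)
Function('M')(u, G) = Add(Rational(1, 5), u) (Function('M')(u, G) = Add(u, Rational(1, 5)) = Add(Rational(1, 5), u))
Mul(Add(2622, -4434), Pow(Add(Mul(Add(Mul(0, 3), 2), 19), Mul(Add(-1099, -232), Pow(Add(-1831, Function('M')(26, 6)), -1))), -1)) = Mul(Add(2622, -4434), Pow(Add(Mul(Add(Mul(0, 3), 2), 19), Mul(Add(-1099, -232), Pow(Add(-1831, Add(Rational(1, 5), 26)), -1))), -1)) = Mul(-1812, Pow(Add(Mul(Add(0, 2), 19), Mul(-1331, Pow(Add(-1831, Rational(131, 5)), -1))), -1)) = Mul(-1812, Pow(Add(Mul(2, 19), Mul(-1331, Pow(Rational(-9024, 5), -1))), -1)) = Mul(-1812, Pow(Add(38, Mul(-1331, Rational(-5, 9024))), -1)) = Mul(-1812, Pow(Add(38, Rational(6655, 9024)), -1)) = Mul(-1812, Pow(Rational(349567, 9024), -1)) = Mul(-1812, Rational(9024, 349567)) = Rational(-16351488, 349567)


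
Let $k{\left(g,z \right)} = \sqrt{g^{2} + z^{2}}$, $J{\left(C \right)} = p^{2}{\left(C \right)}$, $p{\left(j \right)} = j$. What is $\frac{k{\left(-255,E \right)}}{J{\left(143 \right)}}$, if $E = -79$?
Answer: $\frac{\sqrt{71266}}{20449} \approx 0.013055$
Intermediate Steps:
$J{\left(C \right)} = C^{2}$
$\frac{k{\left(-255,E \right)}}{J{\left(143 \right)}} = \frac{\sqrt{\left(-255\right)^{2} + \left(-79\right)^{2}}}{143^{2}} = \frac{\sqrt{65025 + 6241}}{20449} = \sqrt{71266} \cdot \frac{1}{20449} = \frac{\sqrt{71266}}{20449}$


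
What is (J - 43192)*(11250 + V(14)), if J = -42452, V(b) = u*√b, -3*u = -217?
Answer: -963495000 - 6194916*√14 ≈ -9.8667e+8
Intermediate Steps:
u = 217/3 (u = -⅓*(-217) = 217/3 ≈ 72.333)
V(b) = 217*√b/3
(J - 43192)*(11250 + V(14)) = (-42452 - 43192)*(11250 + 217*√14/3) = -85644*(11250 + 217*√14/3) = -963495000 - 6194916*√14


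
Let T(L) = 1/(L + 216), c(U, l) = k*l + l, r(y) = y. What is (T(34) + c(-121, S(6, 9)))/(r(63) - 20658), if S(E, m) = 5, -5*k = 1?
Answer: -1001/5148750 ≈ -0.00019442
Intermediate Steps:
k = -⅕ (k = -⅕*1 = -⅕ ≈ -0.20000)
c(U, l) = 4*l/5 (c(U, l) = -l/5 + l = 4*l/5)
T(L) = 1/(216 + L)
(T(34) + c(-121, S(6, 9)))/(r(63) - 20658) = (1/(216 + 34) + (⅘)*5)/(63 - 20658) = (1/250 + 4)/(-20595) = (1/250 + 4)*(-1/20595) = (1001/250)*(-1/20595) = -1001/5148750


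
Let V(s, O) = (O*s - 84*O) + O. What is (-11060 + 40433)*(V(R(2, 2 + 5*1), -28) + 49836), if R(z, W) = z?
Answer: 1530450792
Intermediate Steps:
V(s, O) = -83*O + O*s (V(s, O) = (-84*O + O*s) + O = -83*O + O*s)
(-11060 + 40433)*(V(R(2, 2 + 5*1), -28) + 49836) = (-11060 + 40433)*(-28*(-83 + 2) + 49836) = 29373*(-28*(-81) + 49836) = 29373*(2268 + 49836) = 29373*52104 = 1530450792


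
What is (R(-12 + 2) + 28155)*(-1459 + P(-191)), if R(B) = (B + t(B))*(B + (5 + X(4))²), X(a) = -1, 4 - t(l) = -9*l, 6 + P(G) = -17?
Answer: -40872078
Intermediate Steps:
P(G) = -23 (P(G) = -6 - 17 = -23)
t(l) = 4 + 9*l (t(l) = 4 - (-9)*l = 4 + 9*l)
R(B) = (4 + 10*B)*(16 + B) (R(B) = (B + (4 + 9*B))*(B + (5 - 1)²) = (4 + 10*B)*(B + 4²) = (4 + 10*B)*(B + 16) = (4 + 10*B)*(16 + B))
(R(-12 + 2) + 28155)*(-1459 + P(-191)) = ((64 + 10*(-12 + 2)² + 164*(-12 + 2)) + 28155)*(-1459 - 23) = ((64 + 10*(-10)² + 164*(-10)) + 28155)*(-1482) = ((64 + 10*100 - 1640) + 28155)*(-1482) = ((64 + 1000 - 1640) + 28155)*(-1482) = (-576 + 28155)*(-1482) = 27579*(-1482) = -40872078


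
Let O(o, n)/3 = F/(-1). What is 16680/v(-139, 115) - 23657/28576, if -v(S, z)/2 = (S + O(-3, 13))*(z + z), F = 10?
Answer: -68122375/111074912 ≈ -0.61330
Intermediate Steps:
O(o, n) = -30 (O(o, n) = 3*(10/(-1)) = 3*(10*(-1)) = 3*(-10) = -30)
v(S, z) = -4*z*(-30 + S) (v(S, z) = -2*(S - 30)*(z + z) = -2*(-30 + S)*2*z = -4*z*(-30 + S))
16680/v(-139, 115) - 23657/28576 = 16680/((4*115*(30 - 1*(-139)))) - 23657/28576 = 16680/((4*115*(30 + 139))) - 23657*1/28576 = 16680/((4*115*169)) - 23657/28576 = 16680/77740 - 23657/28576 = 16680*(1/77740) - 23657/28576 = 834/3887 - 23657/28576 = -68122375/111074912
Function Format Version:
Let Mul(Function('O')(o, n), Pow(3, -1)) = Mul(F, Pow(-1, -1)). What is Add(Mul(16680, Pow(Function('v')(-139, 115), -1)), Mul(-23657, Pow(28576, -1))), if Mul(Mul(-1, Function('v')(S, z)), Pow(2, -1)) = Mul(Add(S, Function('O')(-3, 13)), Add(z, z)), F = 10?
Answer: Rational(-68122375, 111074912) ≈ -0.61330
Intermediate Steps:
Function('O')(o, n) = -30 (Function('O')(o, n) = Mul(3, Mul(10, Pow(-1, -1))) = Mul(3, Mul(10, -1)) = Mul(3, -10) = -30)
Function('v')(S, z) = Mul(-4, z, Add(-30, S)) (Function('v')(S, z) = Mul(-2, Mul(Add(S, -30), Add(z, z))) = Mul(-2, Mul(Add(-30, S), Mul(2, z))) = Mul(-2, Mul(2, z, Add(-30, S))) = Mul(-4, z, Add(-30, S)))
Add(Mul(16680, Pow(Function('v')(-139, 115), -1)), Mul(-23657, Pow(28576, -1))) = Add(Mul(16680, Pow(Mul(4, 115, Add(30, Mul(-1, -139))), -1)), Mul(-23657, Pow(28576, -1))) = Add(Mul(16680, Pow(Mul(4, 115, Add(30, 139)), -1)), Mul(-23657, Rational(1, 28576))) = Add(Mul(16680, Pow(Mul(4, 115, 169), -1)), Rational(-23657, 28576)) = Add(Mul(16680, Pow(77740, -1)), Rational(-23657, 28576)) = Add(Mul(16680, Rational(1, 77740)), Rational(-23657, 28576)) = Add(Rational(834, 3887), Rational(-23657, 28576)) = Rational(-68122375, 111074912)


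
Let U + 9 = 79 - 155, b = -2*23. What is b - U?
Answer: 39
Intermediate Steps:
b = -46
U = -85 (U = -9 + (79 - 155) = -9 - 76 = -85)
b - U = -46 - 1*(-85) = -46 + 85 = 39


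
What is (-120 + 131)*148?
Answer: 1628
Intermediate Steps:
(-120 + 131)*148 = 11*148 = 1628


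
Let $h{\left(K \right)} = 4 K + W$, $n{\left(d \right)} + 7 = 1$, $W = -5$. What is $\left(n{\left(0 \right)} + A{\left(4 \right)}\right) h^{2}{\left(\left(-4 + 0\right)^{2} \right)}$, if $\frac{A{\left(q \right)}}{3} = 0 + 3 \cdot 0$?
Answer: $-20886$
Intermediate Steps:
$n{\left(d \right)} = -6$ ($n{\left(d \right)} = -7 + 1 = -6$)
$h{\left(K \right)} = -5 + 4 K$ ($h{\left(K \right)} = 4 K - 5 = -5 + 4 K$)
$A{\left(q \right)} = 0$ ($A{\left(q \right)} = 3 \left(0 + 3 \cdot 0\right) = 3 \left(0 + 0\right) = 3 \cdot 0 = 0$)
$\left(n{\left(0 \right)} + A{\left(4 \right)}\right) h^{2}{\left(\left(-4 + 0\right)^{2} \right)} = \left(-6 + 0\right) \left(-5 + 4 \left(-4 + 0\right)^{2}\right)^{2} = - 6 \left(-5 + 4 \left(-4\right)^{2}\right)^{2} = - 6 \left(-5 + 4 \cdot 16\right)^{2} = - 6 \left(-5 + 64\right)^{2} = - 6 \cdot 59^{2} = \left(-6\right) 3481 = -20886$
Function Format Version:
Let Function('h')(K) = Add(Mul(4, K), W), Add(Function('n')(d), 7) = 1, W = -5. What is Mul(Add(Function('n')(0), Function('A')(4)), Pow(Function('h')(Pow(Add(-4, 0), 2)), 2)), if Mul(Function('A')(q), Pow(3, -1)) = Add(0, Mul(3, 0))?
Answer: -20886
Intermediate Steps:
Function('n')(d) = -6 (Function('n')(d) = Add(-7, 1) = -6)
Function('h')(K) = Add(-5, Mul(4, K)) (Function('h')(K) = Add(Mul(4, K), -5) = Add(-5, Mul(4, K)))
Function('A')(q) = 0 (Function('A')(q) = Mul(3, Add(0, Mul(3, 0))) = Mul(3, Add(0, 0)) = Mul(3, 0) = 0)
Mul(Add(Function('n')(0), Function('A')(4)), Pow(Function('h')(Pow(Add(-4, 0), 2)), 2)) = Mul(Add(-6, 0), Pow(Add(-5, Mul(4, Pow(Add(-4, 0), 2))), 2)) = Mul(-6, Pow(Add(-5, Mul(4, Pow(-4, 2))), 2)) = Mul(-6, Pow(Add(-5, Mul(4, 16)), 2)) = Mul(-6, Pow(Add(-5, 64), 2)) = Mul(-6, Pow(59, 2)) = Mul(-6, 3481) = -20886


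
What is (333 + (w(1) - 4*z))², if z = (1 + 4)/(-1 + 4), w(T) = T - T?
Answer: 958441/9 ≈ 1.0649e+5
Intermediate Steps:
w(T) = 0
z = 5/3 ≈ 1.6667
(333 + (w(1) - 4*z))² = (333 + (0 - 4*5/3))² = (333 + (0 - 20/3))² = (333 - 20/3)² = (979/3)² = 958441/9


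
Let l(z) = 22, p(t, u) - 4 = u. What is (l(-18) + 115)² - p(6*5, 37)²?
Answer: 17088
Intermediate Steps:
p(t, u) = 4 + u
(l(-18) + 115)² - p(6*5, 37)² = (22 + 115)² - (4 + 37)² = 137² - 1*41² = 18769 - 1*1681 = 18769 - 1681 = 17088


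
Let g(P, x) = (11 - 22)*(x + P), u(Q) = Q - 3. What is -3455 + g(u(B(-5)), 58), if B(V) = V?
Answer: -4005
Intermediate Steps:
u(Q) = -3 + Q
g(P, x) = -11*P - 11*x (g(P, x) = -11*(P + x) = -11*P - 11*x)
-3455 + g(u(B(-5)), 58) = -3455 + (-11*(-3 - 5) - 11*58) = -3455 + (-11*(-8) - 638) = -3455 + (88 - 638) = -3455 - 550 = -4005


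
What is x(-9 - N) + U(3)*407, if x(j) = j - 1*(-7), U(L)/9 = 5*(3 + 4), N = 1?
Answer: 128202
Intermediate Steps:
U(L) = 315 (U(L) = 9*(5*(3 + 4)) = 9*(5*7) = 9*35 = 315)
x(j) = 7 + j (x(j) = j + 7 = 7 + j)
x(-9 - N) + U(3)*407 = (7 + (-9 - 1*1)) + 315*407 = (7 + (-9 - 1)) + 128205 = (7 - 10) + 128205 = -3 + 128205 = 128202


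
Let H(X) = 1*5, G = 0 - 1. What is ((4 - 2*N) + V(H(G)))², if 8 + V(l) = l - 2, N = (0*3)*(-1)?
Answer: 1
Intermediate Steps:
N = 0 (N = 0*(-1) = 0)
G = -1
H(X) = 5
V(l) = -10 + l (V(l) = -8 + (l - 2) = -8 + (-2 + l) = -10 + l)
((4 - 2*N) + V(H(G)))² = ((4 - 2*0) + (-10 + 5))² = ((4 + 0) - 5)² = (4 - 5)² = (-1)² = 1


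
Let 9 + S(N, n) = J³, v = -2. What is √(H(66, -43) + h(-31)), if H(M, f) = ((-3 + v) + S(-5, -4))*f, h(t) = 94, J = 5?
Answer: I*√4679 ≈ 68.403*I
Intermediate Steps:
S(N, n) = 116 (S(N, n) = -9 + 5³ = -9 + 125 = 116)
H(M, f) = 111*f (H(M, f) = ((-3 - 2) + 116)*f = (-5 + 116)*f = 111*f)
√(H(66, -43) + h(-31)) = √(111*(-43) + 94) = √(-4773 + 94) = √(-4679) = I*√4679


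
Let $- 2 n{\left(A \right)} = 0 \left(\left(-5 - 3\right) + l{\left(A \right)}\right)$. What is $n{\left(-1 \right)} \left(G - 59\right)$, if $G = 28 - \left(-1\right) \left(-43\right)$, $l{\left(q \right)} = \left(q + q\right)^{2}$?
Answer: $0$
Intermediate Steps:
$l{\left(q \right)} = 4 q^{2}$ ($l{\left(q \right)} = \left(2 q\right)^{2} = 4 q^{2}$)
$n{\left(A \right)} = 0$ ($n{\left(A \right)} = - \frac{0 \left(\left(-5 - 3\right) + 4 A^{2}\right)}{2} = - \frac{0 \left(-8 + 4 A^{2}\right)}{2} = \left(- \frac{1}{2}\right) 0 = 0$)
$G = -15$ ($G = 28 - 43 = -15$)
$n{\left(-1 \right)} \left(G - 59\right) = 0 \left(-15 - 59\right) = 0 \left(-74\right) = 0$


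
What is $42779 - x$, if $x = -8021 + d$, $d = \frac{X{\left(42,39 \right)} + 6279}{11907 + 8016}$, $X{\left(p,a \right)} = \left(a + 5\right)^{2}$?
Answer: $\frac{1012080185}{19923} \approx 50800.0$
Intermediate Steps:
$X{\left(p,a \right)} = \left(5 + a\right)^{2}$
$d = \frac{8215}{19923}$ ($d = \frac{\left(5 + 39\right)^{2} + 6279}{11907 + 8016} = \frac{44^{2} + 6279}{19923} = \left(1936 + 6279\right) \frac{1}{19923} = 8215 \cdot \frac{1}{19923} = \frac{8215}{19923} \approx 0.41234$)
$x = - \frac{159794168}{19923}$ ($x = -8021 + \frac{8215}{19923} = - \frac{159794168}{19923} \approx -8020.6$)
$42779 - x = 42779 - - \frac{159794168}{19923} = 42779 + \frac{159794168}{19923} = \frac{1012080185}{19923}$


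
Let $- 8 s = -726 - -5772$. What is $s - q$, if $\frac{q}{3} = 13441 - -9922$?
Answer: $- \frac{282879}{4} \approx -70720.0$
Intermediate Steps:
$q = 70089$ ($q = 3 \left(13441 - -9922\right) = 3 \left(13441 + 9922\right) = 3 \cdot 23363 = 70089$)
$s = - \frac{2523}{4}$ ($s = - \frac{-726 - -5772}{8} = - \frac{-726 + 5772}{8} = \left(- \frac{1}{8}\right) 5046 = - \frac{2523}{4} \approx -630.75$)
$s - q = - \frac{2523}{4} - 70089 = - \frac{282879}{4}$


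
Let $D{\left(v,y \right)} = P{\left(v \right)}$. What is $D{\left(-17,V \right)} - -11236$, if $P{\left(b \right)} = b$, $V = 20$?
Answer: $11219$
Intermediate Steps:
$D{\left(v,y \right)} = v$
$D{\left(-17,V \right)} - -11236 = -17 - -11236 = -17 + 11236 = 11219$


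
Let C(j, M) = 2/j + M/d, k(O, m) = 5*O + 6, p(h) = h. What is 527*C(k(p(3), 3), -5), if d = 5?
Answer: -10013/21 ≈ -476.81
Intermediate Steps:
k(O, m) = 6 + 5*O
C(j, M) = 2/j + M/5
527*C(k(p(3), 3), -5) = 527*(2/(6 + 5*3) + (1/5)*(-5)) = 527*(2/(6 + 15) - 1) = 527*(2/21 - 1) = 527*(-19/21) = -10013/21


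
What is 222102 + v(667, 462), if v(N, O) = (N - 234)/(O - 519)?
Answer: 12659381/57 ≈ 2.2209e+5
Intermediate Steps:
v(N, O) = (-234 + N)/(-519 + O)
222102 + v(667, 462) = 222102 + (-234 + 667)/(-519 + 462) = 222102 + 433/(-57) = 222102 - 1/57*433 = 222102 - 433/57 = 12659381/57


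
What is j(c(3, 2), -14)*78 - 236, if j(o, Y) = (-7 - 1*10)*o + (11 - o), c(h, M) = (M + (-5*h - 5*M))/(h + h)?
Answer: 6004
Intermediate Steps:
c(h, M) = (-5*h - 4*M)/(2*h) (c(h, M) = (M + (-5*M - 5*h))/((2*h)) = (-5*h - 4*M)*(1/(2*h)) = (-5*h - 4*M)/(2*h))
j(o, Y) = 11 - 18*o (j(o, Y) = (-7 - 10)*o + (11 - o) = -17*o + (11 - o) = 11 - 18*o)
j(c(3, 2), -14)*78 - 236 = (11 - 18*(-5/2 - 2*2/3))*78 - 236 = (11 - 18*(-5/2 - 2*2*⅓))*78 - 236 = (11 - 18*(-5/2 - 4/3))*78 - 236 = (11 - 18*(-23/6))*78 - 236 = (11 + 69)*78 - 236 = 80*78 - 236 = 6240 - 236 = 6004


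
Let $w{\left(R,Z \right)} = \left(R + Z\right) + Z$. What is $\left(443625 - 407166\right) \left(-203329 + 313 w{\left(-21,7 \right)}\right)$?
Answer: $-7493053680$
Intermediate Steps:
$w{\left(R,Z \right)} = R + 2 Z$
$\left(443625 - 407166\right) \left(-203329 + 313 w{\left(-21,7 \right)}\right) = \left(443625 - 407166\right) \left(-203329 + 313 \left(-21 + 2 \cdot 7\right)\right) = 36459 \left(-203329 + 313 \left(-21 + 14\right)\right) = 36459 \left(-203329 + 313 \left(-7\right)\right) = 36459 \left(-203329 - 2191\right) = 36459 \left(-205520\right) = -7493053680$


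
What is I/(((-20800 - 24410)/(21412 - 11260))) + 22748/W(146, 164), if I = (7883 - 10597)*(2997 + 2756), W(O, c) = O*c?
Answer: 14376352771259/4100410 ≈ 3.5061e+6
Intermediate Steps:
I = -15613642 (I = -2714*5753 = -15613642)
I/(((-20800 - 24410)/(21412 - 11260))) + 22748/W(146, 164) = -15613642*(21412 - 11260)/(-20800 - 24410) + 22748/((146*164)) = -15613642/((-45210/10152)) + 22748/23944 = -15613642/((-45210*1/10152)) + 22748*(1/23944) = -15613642/(-7535/1692) + 5687/5986 = -15613642*(-1692/7535) + 5687/5986 = 2401662024/685 + 5687/5986 = 14376352771259/4100410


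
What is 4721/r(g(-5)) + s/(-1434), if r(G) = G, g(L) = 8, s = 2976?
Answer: 1124351/1912 ≈ 588.05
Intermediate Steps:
4721/r(g(-5)) + s/(-1434) = 4721/8 + 2976/(-1434) = 4721*(⅛) + 2976*(-1/1434) = 4721/8 - 496/239 = 1124351/1912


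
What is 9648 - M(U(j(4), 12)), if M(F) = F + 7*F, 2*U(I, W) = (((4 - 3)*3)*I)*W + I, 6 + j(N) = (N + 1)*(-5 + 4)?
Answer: 11276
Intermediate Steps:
j(N) = -7 - N (j(N) = -6 + (N + 1)*(-5 + 4) = -6 + (1 + N)*(-1) = -6 + (-1 - N) = -7 - N)
U(I, W) = I/2 + 3*I*W/2 (U(I, W) = ((((4 - 3)*3)*I)*W + I)/2 = (((1*3)*I)*W + I)/2 = ((3*I)*W + I)/2 = (3*I*W + I)/2 = (I + 3*I*W)/2 = I/2 + 3*I*W/2)
M(F) = 8*F
9648 - M(U(j(4), 12)) = 9648 - 8*(-7 - 1*4)*(1 + 3*12)/2 = 9648 - 8*(-7 - 4)*(1 + 36)/2 = 9648 - 8*(1/2)*(-11)*37 = 9648 - 8*(-407)/2 = 9648 - 1*(-1628) = 9648 + 1628 = 11276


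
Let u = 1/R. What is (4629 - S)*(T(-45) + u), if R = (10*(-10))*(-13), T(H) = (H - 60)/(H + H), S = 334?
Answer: 3911027/780 ≈ 5014.1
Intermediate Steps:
T(H) = (-60 + H)/(2*H) (T(H) = (-60 + H)/((2*H)) = (-60 + H)*(1/(2*H)) = (-60 + H)/(2*H))
R = 1300 (R = -100*(-13) = 1300)
u = 1/1300 ≈ 0.00076923
(4629 - S)*(T(-45) + u) = (4629 - 1*334)*((½)*(-60 - 45)/(-45) + 1/1300) = (4629 - 334)*((½)*(-1/45)*(-105) + 1/1300) = 4295*(7/6 + 1/1300) = 4295*(4553/3900) = 3911027/780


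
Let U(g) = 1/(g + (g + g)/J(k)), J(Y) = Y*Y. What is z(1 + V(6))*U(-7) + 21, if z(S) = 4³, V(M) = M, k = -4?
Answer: 811/63 ≈ 12.873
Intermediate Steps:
J(Y) = Y²
z(S) = 64
U(g) = 8/(9*g) (U(g) = 1/(g + (g + g)/((-4)²)) = 1/(g + (2*g)/16) = 1/(g + (2*g)*(1/16)) = 1/(g + g/8) = 1/(9*g/8) = 8/(9*g))
z(1 + V(6))*U(-7) + 21 = 64*((8/9)/(-7)) + 21 = 64*((8/9)*(-⅐)) + 21 = 64*(-8/63) + 21 = -512/63 + 21 = 811/63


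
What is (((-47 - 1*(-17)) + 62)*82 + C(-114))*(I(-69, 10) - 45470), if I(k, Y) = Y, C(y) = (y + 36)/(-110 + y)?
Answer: -3340480355/28 ≈ -1.1930e+8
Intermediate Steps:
C(y) = (36 + y)/(-110 + y)
(((-47 - 1*(-17)) + 62)*82 + C(-114))*(I(-69, 10) - 45470) = (((-47 - 1*(-17)) + 62)*82 + (36 - 114)/(-110 - 114))*(10 - 45470) = (((-47 + 17) + 62)*82 - 78/(-224))*(-45460) = ((-30 + 62)*82 - 1/224*(-78))*(-45460) = (32*82 + 39/112)*(-45460) = (2624 + 39/112)*(-45460) = (293927/112)*(-45460) = -3340480355/28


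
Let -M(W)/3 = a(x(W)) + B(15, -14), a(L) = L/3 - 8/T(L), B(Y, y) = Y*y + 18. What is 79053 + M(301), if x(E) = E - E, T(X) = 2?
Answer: 79641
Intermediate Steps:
B(Y, y) = 18 + Y*y
x(E) = 0
a(L) = -4 + L/3 (a(L) = L/3 - 8/2 = L*(1/3) - 8*1/2 = L/3 - 4 = -4 + L/3)
M(W) = 588 (M(W) = -3*((-4 + (1/3)*0) + (18 + 15*(-14))) = -3*((-4 + 0) + (18 - 210)) = -3*(-4 - 192) = -3*(-196) = 588)
79053 + M(301) = 79053 + 588 = 79641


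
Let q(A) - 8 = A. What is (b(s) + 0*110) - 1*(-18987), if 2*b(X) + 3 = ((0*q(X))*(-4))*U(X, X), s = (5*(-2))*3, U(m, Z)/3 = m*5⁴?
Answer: 37971/2 ≈ 18986.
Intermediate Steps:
U(m, Z) = 1875*m (U(m, Z) = 3*(m*5⁴) = 3*(m*625) = 3*(625*m) = 1875*m)
q(A) = 8 + A
s = -30 (s = -10*3 = -30)
b(X) = -3/2 (b(X) = -3/2 + (((0*(8 + X))*(-4))*(1875*X))/2 = -3/2 + ((0*(-4))*(1875*X))/2 = -3/2 + (0*(1875*X))/2 = -3/2 + (½)*0 = -3/2 + 0 = -3/2)
(b(s) + 0*110) - 1*(-18987) = (-3/2 + 0*110) - 1*(-18987) = (-3/2 + 0) + 18987 = -3/2 + 18987 = 37971/2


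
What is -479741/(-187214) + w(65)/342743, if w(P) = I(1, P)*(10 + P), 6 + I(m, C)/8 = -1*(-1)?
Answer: 163866227563/64166288002 ≈ 2.5538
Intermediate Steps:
I(m, C) = -40 (I(m, C) = -48 + 8*(-1*(-1)) = -48 + 8*1 = -48 + 8 = -40)
w(P) = -400 - 40*P (w(P) = -40*(10 + P) = -400 - 40*P)
-479741/(-187214) + w(65)/342743 = -479741/(-187214) + (-400 - 40*65)/342743 = -479741*(-1/187214) + (-400 - 2600)*(1/342743) = 479741/187214 - 3000*1/342743 = 479741/187214 - 3000/342743 = 163866227563/64166288002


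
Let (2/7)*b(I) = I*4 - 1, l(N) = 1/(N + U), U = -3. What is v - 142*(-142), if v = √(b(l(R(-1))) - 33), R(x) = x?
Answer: 20164 + 2*I*√10 ≈ 20164.0 + 6.3246*I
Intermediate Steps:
l(N) = 1/(-3 + N) (l(N) = 1/(N - 3) = 1/(-3 + N))
b(I) = -7/2 + 14*I (b(I) = 7*(I*4 - 1)/2 = 7*(4*I - 1)/2 = 7*(-1 + 4*I)/2 = -7/2 + 14*I)
v = 2*I*√10 (v = √((-7/2 + 14/(-3 - 1)) - 33) = √((-7/2 + 14/(-4)) - 33) = √((-7/2 + 14*(-¼)) - 33) = √((-7/2 - 7/2) - 33) = √(-7 - 33) = √(-40) = 2*I*√10 ≈ 6.3246*I)
v - 142*(-142) = 2*I*√10 - 142*(-142) = 2*I*√10 + 20164 = 20164 + 2*I*√10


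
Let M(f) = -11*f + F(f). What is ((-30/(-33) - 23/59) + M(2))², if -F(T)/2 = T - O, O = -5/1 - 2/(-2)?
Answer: 472149441/421201 ≈ 1121.0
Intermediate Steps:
O = -4 (O = -5*1 - 2*(-½) = -5 + 1 = -4)
F(T) = -8 - 2*T (F(T) = -2*(T - 1*(-4)) = -2*(T + 4) = -2*(4 + T) = -8 - 2*T)
M(f) = -8 - 13*f (M(f) = -11*f + (-8 - 2*f) = -8 - 13*f)
((-30/(-33) - 23/59) + M(2))² = ((-30/(-33) - 23/59) + (-8 - 13*2))² = ((-30*(-1/33) - 23*1/59) + (-8 - 26))² = ((10/11 - 23/59) - 34)² = (337/649 - 34)² = (-21729/649)² = 472149441/421201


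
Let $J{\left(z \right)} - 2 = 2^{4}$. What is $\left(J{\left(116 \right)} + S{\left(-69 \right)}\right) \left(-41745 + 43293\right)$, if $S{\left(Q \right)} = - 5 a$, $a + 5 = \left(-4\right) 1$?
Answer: $97524$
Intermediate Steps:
$a = -9$ ($a = -5 - 4 = -9$)
$S{\left(Q \right)} = 45$ ($S{\left(Q \right)} = \left(-5\right) \left(-9\right) = 45$)
$J{\left(z \right)} = 18$ ($J{\left(z \right)} = 2 + 2^{4} = 2 + 16 = 18$)
$\left(J{\left(116 \right)} + S{\left(-69 \right)}\right) \left(-41745 + 43293\right) = \left(18 + 45\right) \left(-41745 + 43293\right) = 63 \cdot 1548 = 97524$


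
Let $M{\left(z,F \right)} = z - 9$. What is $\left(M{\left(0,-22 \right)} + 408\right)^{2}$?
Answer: $159201$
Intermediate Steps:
$M{\left(z,F \right)} = -9 + z$ ($M{\left(z,F \right)} = z - 9 = -9 + z$)
$\left(M{\left(0,-22 \right)} + 408\right)^{2} = \left(\left(-9 + 0\right) + 408\right)^{2} = \left(-9 + 408\right)^{2} = 399^{2} = 159201$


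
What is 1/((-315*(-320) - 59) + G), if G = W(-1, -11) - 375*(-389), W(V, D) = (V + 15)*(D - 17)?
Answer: 1/246224 ≈ 4.0613e-6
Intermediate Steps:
W(V, D) = (-17 + D)*(15 + V) (W(V, D) = (15 + V)*(-17 + D) = (-17 + D)*(15 + V))
G = 145483 (G = (-255 - 17*(-1) + 15*(-11) - 11*(-1)) - 375*(-389) = (-255 + 17 - 165 + 11) + 145875 = -392 + 145875 = 145483)
1/((-315*(-320) - 59) + G) = 1/((-315*(-320) - 59) + 145483) = 1/((100800 - 59) + 145483) = 1/(100741 + 145483) = 1/246224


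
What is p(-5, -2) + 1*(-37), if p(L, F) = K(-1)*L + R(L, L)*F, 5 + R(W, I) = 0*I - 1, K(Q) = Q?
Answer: -20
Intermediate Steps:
R(W, I) = -6 (R(W, I) = -5 + (0*I - 1) = -5 + (0 - 1) = -5 - 1 = -6)
p(L, F) = -L - 6*F
p(-5, -2) + 1*(-37) = (-1*(-5) - 6*(-2)) + 1*(-37) = (5 + 12) - 37 = 17 - 37 = -20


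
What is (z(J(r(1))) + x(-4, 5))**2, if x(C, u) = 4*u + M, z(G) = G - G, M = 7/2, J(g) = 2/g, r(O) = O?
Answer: 2209/4 ≈ 552.25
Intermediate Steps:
M = 7/2 (M = 7*(1/2) = 7/2 ≈ 3.5000)
z(G) = 0
x(C, u) = 7/2 + 4*u (x(C, u) = 4*u + 7/2 = 7/2 + 4*u)
(z(J(r(1))) + x(-4, 5))**2 = (0 + (7/2 + 4*5))**2 = (0 + (7/2 + 20))**2 = (0 + 47/2)**2 = (47/2)**2 = 2209/4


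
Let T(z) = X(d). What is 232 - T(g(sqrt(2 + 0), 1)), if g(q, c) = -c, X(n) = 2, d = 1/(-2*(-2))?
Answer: 230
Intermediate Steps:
d = 1/4 ≈ 0.25000
T(z) = 2
232 - T(g(sqrt(2 + 0), 1)) = 232 - 1*2 = 232 - 2 = 230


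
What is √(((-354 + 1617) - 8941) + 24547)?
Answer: √16869 ≈ 129.88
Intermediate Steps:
√(((-354 + 1617) - 8941) + 24547) = √((1263 - 8941) + 24547) = √(-7678 + 24547) = √16869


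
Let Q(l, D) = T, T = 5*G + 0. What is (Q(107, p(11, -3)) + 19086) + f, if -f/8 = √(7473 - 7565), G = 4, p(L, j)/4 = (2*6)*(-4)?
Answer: 19106 - 16*I*√23 ≈ 19106.0 - 76.733*I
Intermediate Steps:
p(L, j) = -192 (p(L, j) = 4*((2*6)*(-4)) = 4*(12*(-4)) = 4*(-48) = -192)
f = -16*I*√23 (f = -8*√(7473 - 7565) = -16*I*√23 ≈ -76.733*I)
T = 20 (T = 5*4 + 0 = 20 + 0 = 20)
Q(l, D) = 20
(Q(107, p(11, -3)) + 19086) + f = (20 + 19086) - 16*I*√23 = 19106 - 16*I*√23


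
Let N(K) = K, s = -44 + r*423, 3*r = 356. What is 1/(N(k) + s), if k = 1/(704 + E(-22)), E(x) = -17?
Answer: 687/34454425 ≈ 1.9939e-5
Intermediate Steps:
r = 356/3 (r = (1/3)*356 = 356/3 ≈ 118.67)
s = 50152 (s = -44 + (356/3)*423 = -44 + 50196 = 50152)
k = 1/687 (k = 1/(704 - 17) = 1/687 ≈ 0.0014556)
1/(N(k) + s) = 1/(1/687 + 50152) = 1/(34454425/687) = 687/34454425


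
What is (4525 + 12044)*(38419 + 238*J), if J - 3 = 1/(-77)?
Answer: 7131778101/11 ≈ 6.4834e+8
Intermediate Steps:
J = 230/77 (J = 3 + 1/(-77) = 3 - 1/77 = 230/77 ≈ 2.9870)
(4525 + 12044)*(38419 + 238*J) = (4525 + 12044)*(38419 + 238*(230/77)) = 16569*(38419 + 7820/11) = 16569*(430429/11) = 7131778101/11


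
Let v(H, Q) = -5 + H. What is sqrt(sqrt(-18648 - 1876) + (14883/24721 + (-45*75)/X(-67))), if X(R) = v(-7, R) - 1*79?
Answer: sqrt(190739405573808 + 10121499302642*I*sqrt(5131))/2249611 ≈ 9.6392 + 7.4313*I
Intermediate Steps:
X(R) = -91 (X(R) = (-5 - 7) - 1*79 = -12 - 79 = -91)
sqrt(sqrt(-18648 - 1876) + (14883/24721 + (-45*75)/X(-67))) = sqrt(sqrt(-18648 - 1876) + (14883/24721 - 45*75/(-91))) = sqrt(sqrt(-20524) + (14883*(1/24721) - 3375*(-1/91))) = sqrt(2*I*sqrt(5131) + (14883/24721 + 3375/91)) = sqrt(2*I*sqrt(5131) + 84787728/2249611) = sqrt(84787728/2249611 + 2*I*sqrt(5131))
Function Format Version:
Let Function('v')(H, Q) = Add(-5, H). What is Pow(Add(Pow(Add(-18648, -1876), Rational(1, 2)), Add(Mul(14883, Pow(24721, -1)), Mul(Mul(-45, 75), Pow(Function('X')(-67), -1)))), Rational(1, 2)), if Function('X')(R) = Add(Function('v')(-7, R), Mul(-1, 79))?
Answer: Mul(Rational(1, 2249611), Pow(Add(190739405573808, Mul(10121499302642, I, Pow(5131, Rational(1, 2)))), Rational(1, 2))) ≈ Add(9.6392, Mul(7.4313, I))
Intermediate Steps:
Function('X')(R) = -91 (Function('X')(R) = Add(Add(-5, -7), Mul(-1, 79)) = Add(-12, -79) = -91)
Pow(Add(Pow(Add(-18648, -1876), Rational(1, 2)), Add(Mul(14883, Pow(24721, -1)), Mul(Mul(-45, 75), Pow(Function('X')(-67), -1)))), Rational(1, 2)) = Pow(Add(Pow(Add(-18648, -1876), Rational(1, 2)), Add(Mul(14883, Pow(24721, -1)), Mul(Mul(-45, 75), Pow(-91, -1)))), Rational(1, 2)) = Pow(Add(Pow(-20524, Rational(1, 2)), Add(Mul(14883, Rational(1, 24721)), Mul(-3375, Rational(-1, 91)))), Rational(1, 2)) = Pow(Add(Mul(2, I, Pow(5131, Rational(1, 2))), Add(Rational(14883, 24721), Rational(3375, 91))), Rational(1, 2)) = Pow(Add(Mul(2, I, Pow(5131, Rational(1, 2))), Rational(84787728, 2249611)), Rational(1, 2)) = Pow(Add(Rational(84787728, 2249611), Mul(2, I, Pow(5131, Rational(1, 2)))), Rational(1, 2))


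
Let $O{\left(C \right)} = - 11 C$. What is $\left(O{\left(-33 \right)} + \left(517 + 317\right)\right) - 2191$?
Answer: $-994$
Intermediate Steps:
$\left(O{\left(-33 \right)} + \left(517 + 317\right)\right) - 2191 = \left(\left(-11\right) \left(-33\right) + \left(517 + 317\right)\right) - 2191 = \left(363 + 834\right) - 2191 = 1197 - 2191 = -994$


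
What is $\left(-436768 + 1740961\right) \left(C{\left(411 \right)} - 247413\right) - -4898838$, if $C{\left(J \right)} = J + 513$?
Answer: $-321464329539$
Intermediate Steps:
$C{\left(J \right)} = 513 + J$
$\left(-436768 + 1740961\right) \left(C{\left(411 \right)} - 247413\right) - -4898838 = \left(-436768 + 1740961\right) \left(\left(513 + 411\right) - 247413\right) - -4898838 = 1304193 \left(924 - 247413\right) + 4898838 = 1304193 \left(-246489\right) + 4898838 = -321469228377 + 4898838 = -321464329539$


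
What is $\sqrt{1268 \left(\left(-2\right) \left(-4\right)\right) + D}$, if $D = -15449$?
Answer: $i \sqrt{5305} \approx 72.835 i$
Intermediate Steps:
$\sqrt{1268 \left(\left(-2\right) \left(-4\right)\right) + D} = \sqrt{1268 \left(\left(-2\right) \left(-4\right)\right) - 15449} = \sqrt{1268 \cdot 8 - 15449} = \sqrt{10144 - 15449} = \sqrt{-5305} = i \sqrt{5305}$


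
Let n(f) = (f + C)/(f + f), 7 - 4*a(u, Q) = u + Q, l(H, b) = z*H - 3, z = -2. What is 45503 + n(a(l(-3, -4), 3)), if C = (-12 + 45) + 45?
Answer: 91319/2 ≈ 45660.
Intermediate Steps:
C = 78 (C = 33 + 45 = 78)
l(H, b) = -3 - 2*H (l(H, b) = -2*H - 3 = -3 - 2*H)
a(u, Q) = 7/4 - Q/4 - u/4 (a(u, Q) = 7/4 - (u + Q)/4 = 7/4 - (Q + u)/4 = 7/4 + (-Q/4 - u/4) = 7/4 - Q/4 - u/4)
n(f) = (78 + f)/(2*f) (n(f) = (f + 78)/(f + f) = (78 + f)/((2*f)) = (78 + f)*(1/(2*f)) = (78 + f)/(2*f))
45503 + n(a(l(-3, -4), 3)) = 45503 + (78 + (7/4 - ¼*3 - (-3 - 2*(-3))/4))/(2*(7/4 - ¼*3 - (-3 - 2*(-3))/4)) = 45503 + (78 + (7/4 - ¾ - (-3 + 6)/4))/(2*(7/4 - ¾ - (-3 + 6)/4)) = 45503 + (78 + (7/4 - ¾ - ¼*3))/(2*(7/4 - ¾ - ¼*3)) = 45503 + (78 + (7/4 - ¾ - ¾))/(2*(7/4 - ¾ - ¾)) = 45503 + (78 + ¼)/(2*(¼)) = 45503 + (½)*4*(313/4) = 45503 + 313/2 = 91319/2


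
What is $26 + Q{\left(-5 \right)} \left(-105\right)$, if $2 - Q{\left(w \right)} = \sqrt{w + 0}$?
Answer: $-184 + 105 i \sqrt{5} \approx -184.0 + 234.79 i$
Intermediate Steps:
$Q{\left(w \right)} = 2 - \sqrt{w}$ ($Q{\left(w \right)} = 2 - \sqrt{w + 0} = 2 - \sqrt{w}$)
$26 + Q{\left(-5 \right)} \left(-105\right) = 26 + \left(2 - \sqrt{-5}\right) \left(-105\right) = 26 + \left(2 - i \sqrt{5}\right) \left(-105\right) = 26 - \left(210 - 105 i \sqrt{5}\right) = -184 + 105 i \sqrt{5}$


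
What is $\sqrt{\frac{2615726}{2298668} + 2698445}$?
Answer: $\frac{\sqrt{3564562734531883662}}{1149334} \approx 1642.7$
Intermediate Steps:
$\sqrt{\frac{2615726}{2298668} + 2698445} = \sqrt{2615726 \cdot \frac{1}{2298668} + 2698445} = \sqrt{\frac{1307863}{1149334} + 2698445} = \sqrt{\frac{3101415893493}{1149334}} = \frac{\sqrt{3564562734531883662}}{1149334}$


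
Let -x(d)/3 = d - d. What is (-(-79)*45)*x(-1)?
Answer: 0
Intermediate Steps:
x(d) = 0 (x(d) = -3*(d - d) = -3*0 = 0)
(-(-79)*45)*x(-1) = -(-79)*45*0 = -79*(-45)*0 = 3555*0 = 0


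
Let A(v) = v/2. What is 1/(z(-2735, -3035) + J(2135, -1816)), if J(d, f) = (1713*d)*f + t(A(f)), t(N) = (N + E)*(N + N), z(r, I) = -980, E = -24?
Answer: -1/6639883548 ≈ -1.5061e-10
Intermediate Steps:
A(v) = v/2 (A(v) = v*(½) = v/2)
t(N) = 2*N*(-24 + N) (t(N) = (N - 24)*(N + N) = (-24 + N)*(2*N) = 2*N*(-24 + N))
J(d, f) = f*(-24 + f/2) + 1713*d*f (J(d, f) = (1713*d)*f + 2*(f/2)*(-24 + f/2) = 1713*d*f + f*(-24 + f/2) = f*(-24 + f/2) + 1713*d*f)
1/(z(-2735, -3035) + J(2135, -1816)) = 1/(-980 + (½)*(-1816)*(-48 - 1816 + 3426*2135)) = 1/(-980 + (½)*(-1816)*(-48 - 1816 + 7314510)) = 1/(-980 + (½)*(-1816)*7312646) = 1/(-980 - 6639882568) = 1/(-6639883548) = -1/6639883548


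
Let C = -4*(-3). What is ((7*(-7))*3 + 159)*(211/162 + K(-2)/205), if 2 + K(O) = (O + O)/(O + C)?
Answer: 428662/27675 ≈ 15.489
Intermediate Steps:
C = 12
K(O) = -2 + 2*O/(12 + O) (K(O) = -2 + (O + O)/(O + 12) = -2 + (2*O)/(12 + O) = -2 + 2*O/(12 + O))
((7*(-7))*3 + 159)*(211/162 + K(-2)/205) = ((7*(-7))*3 + 159)*(211/162 - 24/(12 - 2)/205) = (-49*3 + 159)*(211*(1/162) - 24/10*(1/205)) = (-147 + 159)*(211/162 - 24*1/10*(1/205)) = 12*(211/162 - 12/5*1/205) = 12*(211/162 - 12/1025) = 12*(214331/166050) = 428662/27675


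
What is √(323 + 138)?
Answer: √461 ≈ 21.471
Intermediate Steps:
√(323 + 138) = √461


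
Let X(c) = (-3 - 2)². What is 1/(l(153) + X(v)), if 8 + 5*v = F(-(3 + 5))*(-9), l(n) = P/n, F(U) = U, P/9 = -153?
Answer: 1/16 ≈ 0.062500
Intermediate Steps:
P = -1377 (P = 9*(-153) = -1377)
l(n) = -1377/n
v = 64/5 (v = -8/5 + (-(3 + 5)*(-9))/5 = -8/5 + (-1*8*(-9))/5 = -8/5 + (-8*(-9))/5 = -8/5 + (⅕)*72 = -8/5 + 72/5 = 64/5 ≈ 12.800)
X(c) = 25 (X(c) = (-5)² = 25)
1/(l(153) + X(v)) = 1/(-1377/153 + 25) = 1/(-1377*1/153 + 25) = 1/(-9 + 25) = 1/16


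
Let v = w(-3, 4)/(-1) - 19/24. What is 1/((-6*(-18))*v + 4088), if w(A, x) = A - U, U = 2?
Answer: 2/9085 ≈ 0.00022014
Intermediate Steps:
w(A, x) = -2 + A (w(A, x) = A - 1*2 = A - 2 = -2 + A)
v = 101/24 (v = (-2 - 3)/(-1) - 19/24 = -5*(-1) - 19*1/24 = 5 - 19/24 = 101/24 ≈ 4.2083)
1/((-6*(-18))*v + 4088) = 1/(-6*(-18)*(101/24) + 4088) = 1/(108*(101/24) + 4088) = 1/(909/2 + 4088) = 1/(9085/2) = 2/9085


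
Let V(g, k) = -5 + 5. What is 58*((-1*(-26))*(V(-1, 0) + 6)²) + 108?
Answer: 54396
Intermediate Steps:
V(g, k) = 0
58*((-1*(-26))*(V(-1, 0) + 6)²) + 108 = 58*((-1*(-26))*(0 + 6)²) + 108 = 58*(26*6²) + 108 = 58*(26*36) + 108 = 58*936 + 108 = 54288 + 108 = 54396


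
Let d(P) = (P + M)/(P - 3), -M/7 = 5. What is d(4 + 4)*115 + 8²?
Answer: -557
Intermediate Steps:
M = -35 (M = -7*5 = -35)
d(P) = (-35 + P)/(-3 + P) (d(P) = (P - 35)/(P - 3) = (-35 + P)/(-3 + P))
d(4 + 4)*115 + 8² = ((-35 + (4 + 4))/(-3 + (4 + 4)))*115 + 8² = ((-35 + 8)/(-3 + 8))*115 + 64 = (-27/5)*115 + 64 = ((⅕)*(-27))*115 + 64 = -27/5*115 + 64 = -621 + 64 = -557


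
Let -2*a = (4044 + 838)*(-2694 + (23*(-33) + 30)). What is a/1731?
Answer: 2785181/577 ≈ 4827.0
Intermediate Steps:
a = 8355543 (a = -(4044 + 838)*(-2694 + (23*(-33) + 30))/2 = -2441*(-2694 + (-759 + 30)) = -2441*(-2694 - 729) = -2441*(-3423) = -1/2*(-16711086) = 8355543)
a/1731 = 8355543/1731 = 8355543*(1/1731) = 2785181/577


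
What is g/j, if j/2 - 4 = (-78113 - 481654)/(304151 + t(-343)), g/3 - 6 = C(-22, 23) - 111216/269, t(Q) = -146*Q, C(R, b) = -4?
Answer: -58808035893/230573081 ≈ -255.05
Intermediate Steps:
g = -332034/269 (g = 18 + 3*(-4 - 111216/269) = 18 + 3*(-112292/269) = 18 - 336876/269 = -332034/269 ≈ -1234.3)
j = 1714298/354229 (j = 8 + 2*((-78113 - 481654)/(304151 - 146*(-343))) = 8 + 2*(-559767/(304151 + 50078)) = 8 + 2*(-559767/354229) = 8 - 1119534/354229 = 1714298/354229 ≈ 4.8395)
g/j = -332034/(269*1714298/354229) = -332034/269*354229/1714298 = -58808035893/230573081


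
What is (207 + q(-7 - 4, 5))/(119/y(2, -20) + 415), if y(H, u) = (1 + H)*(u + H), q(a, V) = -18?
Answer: 10206/22291 ≈ 0.45785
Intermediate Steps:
y(H, u) = (1 + H)*(H + u)
(207 + q(-7 - 4, 5))/(119/y(2, -20) + 415) = (207 - 18)/(119/(2 - 20 + 2² + 2*(-20)) + 415) = 189/(119/(2 - 20 + 4 - 40) + 415) = 189/(119/(-54) + 415) = 189/(119*(-1/54) + 415) = 189/(-119/54 + 415) = 189/(22291/54) = 189*(54/22291) = 10206/22291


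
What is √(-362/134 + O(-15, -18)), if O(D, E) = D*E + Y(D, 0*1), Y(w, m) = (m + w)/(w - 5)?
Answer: √4813079/134 ≈ 16.372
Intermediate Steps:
Y(w, m) = (m + w)/(-5 + w)
O(D, E) = D*E + D/(-5 + D) (O(D, E) = D*E + (0*1 + D)/(-5 + D) = D*E + (0 + D)/(-5 + D) = D*E + D/(-5 + D))
√(-362/134 + O(-15, -18)) = √(-362/134 - 15*(1 - 18*(-5 - 15))/(-5 - 15)) = √(-362*1/134 - 15*(1 - 18*(-20))/(-20)) = √(-181/67 - 15*(-1/20)*(1 + 360)) = √(-181/67 - 15*(-1/20)*361) = √(-181/67 + 1083/4) = √(71837/268) = √4813079/134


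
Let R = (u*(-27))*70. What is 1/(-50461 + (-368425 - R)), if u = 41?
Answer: -1/341396 ≈ -2.9291e-6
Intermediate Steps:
R = -77490 (R = (41*(-27))*70 = -1107*70 = -77490)
1/(-50461 + (-368425 - R)) = 1/(-50461 + (-368425 - 1*(-77490))) = 1/(-50461 + (-368425 + 77490)) = 1/(-50461 - 290935) = 1/(-341396) = -1/341396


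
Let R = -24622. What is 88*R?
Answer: -2166736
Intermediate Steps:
88*R = 88*(-24622) = -2166736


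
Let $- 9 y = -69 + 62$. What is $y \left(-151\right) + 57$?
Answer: $- \frac{544}{9} \approx -60.444$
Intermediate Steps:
$y = \frac{7}{9}$ ($y = - \frac{-69 + 62}{9} = \left(- \frac{1}{9}\right) \left(-7\right) = \frac{7}{9} \approx 0.77778$)
$y \left(-151\right) + 57 = \frac{7}{9} \left(-151\right) + 57 = - \frac{1057}{9} + 57 = - \frac{544}{9}$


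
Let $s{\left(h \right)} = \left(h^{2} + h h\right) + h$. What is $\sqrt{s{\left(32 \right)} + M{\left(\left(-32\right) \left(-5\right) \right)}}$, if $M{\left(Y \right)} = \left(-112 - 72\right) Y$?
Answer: $12 i \sqrt{190} \approx 165.41 i$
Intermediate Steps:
$s{\left(h \right)} = h + 2 h^{2}$ ($s{\left(h \right)} = \left(h^{2} + h^{2}\right) + h = 2 h^{2} + h = h + 2 h^{2}$)
$M{\left(Y \right)} = - 184 Y$
$\sqrt{s{\left(32 \right)} + M{\left(\left(-32\right) \left(-5\right) \right)}} = \sqrt{32 \left(1 + 2 \cdot 32\right) - 184 \left(\left(-32\right) \left(-5\right)\right)} = \sqrt{32 \left(1 + 64\right) - 29440} = \sqrt{32 \cdot 65 - 29440} = \sqrt{2080 - 29440} = \sqrt{-27360} = 12 i \sqrt{190}$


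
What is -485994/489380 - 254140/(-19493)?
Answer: 57448776079/4769742170 ≈ 12.044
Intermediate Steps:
-485994/489380 - 254140/(-19493) = -485994*1/489380 - 254140*(-1/19493) = -242997/244690 + 254140/19493 = 57448776079/4769742170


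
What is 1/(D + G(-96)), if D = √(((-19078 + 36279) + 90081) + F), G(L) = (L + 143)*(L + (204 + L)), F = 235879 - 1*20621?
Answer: -141/1111 + √80635/2222 ≈ 0.00088345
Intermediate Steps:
F = 215258 (F = 235879 - 20621 = 215258)
G(L) = (143 + L)*(204 + 2*L)
D = 2*√80635 (D = √(((-19078 + 36279) + 90081) + 215258) = √((17201 + 90081) + 215258) = √(107282 + 215258) = √322540 = 2*√80635 ≈ 567.93)
1/(D + G(-96)) = 1/(2*√80635 + (29172 + 2*(-96)² + 490*(-96))) = 1/(2*√80635 + (29172 + 2*9216 - 47040)) = 1/(2*√80635 + (29172 + 18432 - 47040)) = 1/(2*√80635 + 564) = 1/(564 + 2*√80635)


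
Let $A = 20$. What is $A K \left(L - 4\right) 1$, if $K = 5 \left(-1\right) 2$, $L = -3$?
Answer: $1400$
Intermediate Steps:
$K = -10$ ($K = \left(-5\right) 2 = -10$)
$A K \left(L - 4\right) 1 = 20 \left(-10\right) \left(-3 - 4\right) 1 = - 200 \left(\left(-7\right) 1\right) = \left(-200\right) \left(-7\right) = 1400$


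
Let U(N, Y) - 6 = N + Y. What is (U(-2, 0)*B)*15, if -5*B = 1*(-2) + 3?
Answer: -12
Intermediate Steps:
U(N, Y) = 6 + N + Y (U(N, Y) = 6 + (N + Y) = 6 + N + Y)
B = -⅕ (B = -(1*(-2) + 3)/5 = -(-2 + 3)/5 = -⅕*1 = -⅕ ≈ -0.20000)
(U(-2, 0)*B)*15 = ((6 - 2 + 0)*(-⅕))*15 = (4*(-⅕))*15 = -⅘*15 = -12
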